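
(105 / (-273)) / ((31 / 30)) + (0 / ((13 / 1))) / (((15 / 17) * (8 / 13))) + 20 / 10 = 1.63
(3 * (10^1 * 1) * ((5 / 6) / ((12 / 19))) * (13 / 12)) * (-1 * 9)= -6175 / 16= -385.94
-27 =-27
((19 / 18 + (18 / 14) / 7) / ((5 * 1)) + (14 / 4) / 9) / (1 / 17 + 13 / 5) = 1326 / 5537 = 0.24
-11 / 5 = -2.20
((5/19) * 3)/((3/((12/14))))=30/133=0.23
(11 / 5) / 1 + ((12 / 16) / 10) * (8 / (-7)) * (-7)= 14 / 5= 2.80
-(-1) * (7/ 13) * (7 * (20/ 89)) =980/ 1157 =0.85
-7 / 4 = -1.75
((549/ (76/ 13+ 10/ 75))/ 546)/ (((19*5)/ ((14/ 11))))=549/ 243694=0.00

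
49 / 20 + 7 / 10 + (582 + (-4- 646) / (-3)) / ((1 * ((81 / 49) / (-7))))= -16421251 / 4860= -3378.86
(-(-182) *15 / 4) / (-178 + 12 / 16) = -2730 / 709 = -3.85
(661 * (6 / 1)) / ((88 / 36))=17847 / 11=1622.45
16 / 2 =8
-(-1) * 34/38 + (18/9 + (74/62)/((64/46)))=3.75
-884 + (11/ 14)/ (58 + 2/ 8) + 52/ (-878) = -632984704/ 716009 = -884.05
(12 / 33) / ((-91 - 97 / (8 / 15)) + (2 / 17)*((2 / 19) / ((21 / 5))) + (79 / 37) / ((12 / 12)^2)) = -0.00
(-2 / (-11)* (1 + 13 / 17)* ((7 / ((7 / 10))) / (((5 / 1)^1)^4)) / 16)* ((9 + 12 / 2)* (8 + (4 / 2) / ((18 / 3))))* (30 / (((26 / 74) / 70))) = 582750 / 2431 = 239.72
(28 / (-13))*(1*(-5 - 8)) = 28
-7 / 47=-0.15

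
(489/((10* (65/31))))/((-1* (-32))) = 15159/20800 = 0.73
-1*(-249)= 249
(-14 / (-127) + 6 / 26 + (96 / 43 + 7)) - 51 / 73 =45994245 / 5182489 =8.87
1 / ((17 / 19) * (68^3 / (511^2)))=4961299 / 5345344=0.93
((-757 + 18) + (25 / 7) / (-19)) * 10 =-7391.88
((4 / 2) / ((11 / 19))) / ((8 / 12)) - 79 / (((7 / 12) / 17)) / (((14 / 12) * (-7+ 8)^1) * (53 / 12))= -12615843 / 28567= -441.62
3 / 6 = 1 / 2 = 0.50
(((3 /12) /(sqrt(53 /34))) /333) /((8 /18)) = sqrt(1802) /31376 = 0.00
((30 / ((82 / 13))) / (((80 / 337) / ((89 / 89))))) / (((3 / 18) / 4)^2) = 473148 / 41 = 11540.20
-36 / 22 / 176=-9 / 968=-0.01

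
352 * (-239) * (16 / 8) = -168256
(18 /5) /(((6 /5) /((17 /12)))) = 17 /4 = 4.25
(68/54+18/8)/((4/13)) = 4927/432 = 11.41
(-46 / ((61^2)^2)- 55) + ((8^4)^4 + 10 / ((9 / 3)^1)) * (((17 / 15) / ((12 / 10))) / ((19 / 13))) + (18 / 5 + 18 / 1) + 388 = 181888800740283.58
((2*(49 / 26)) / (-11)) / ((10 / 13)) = -49 / 110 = -0.45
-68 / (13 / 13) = -68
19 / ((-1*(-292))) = 19 / 292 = 0.07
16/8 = 2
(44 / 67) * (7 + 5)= 528 / 67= 7.88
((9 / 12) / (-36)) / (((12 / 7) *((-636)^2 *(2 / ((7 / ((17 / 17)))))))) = -49 / 465979392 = -0.00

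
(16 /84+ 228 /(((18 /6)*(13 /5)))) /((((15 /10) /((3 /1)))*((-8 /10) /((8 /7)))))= -160640 /1911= -84.06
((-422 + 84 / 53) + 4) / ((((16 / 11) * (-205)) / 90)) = 1092465 / 8692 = 125.69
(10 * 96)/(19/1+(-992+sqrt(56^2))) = -1.05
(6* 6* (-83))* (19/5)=-56772/5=-11354.40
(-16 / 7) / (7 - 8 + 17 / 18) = 288 / 7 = 41.14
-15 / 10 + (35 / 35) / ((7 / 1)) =-19 / 14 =-1.36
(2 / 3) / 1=2 / 3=0.67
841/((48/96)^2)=3364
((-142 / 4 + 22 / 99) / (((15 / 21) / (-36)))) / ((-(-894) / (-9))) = -2667 / 149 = -17.90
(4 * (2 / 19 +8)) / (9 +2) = 56 / 19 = 2.95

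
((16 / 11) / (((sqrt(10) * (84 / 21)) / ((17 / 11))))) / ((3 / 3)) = 34 * sqrt(10) / 605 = 0.18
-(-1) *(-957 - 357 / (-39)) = -12322 / 13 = -947.85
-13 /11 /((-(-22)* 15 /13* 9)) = -169 /32670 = -0.01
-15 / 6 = -5 / 2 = -2.50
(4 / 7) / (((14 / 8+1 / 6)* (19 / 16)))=768 / 3059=0.25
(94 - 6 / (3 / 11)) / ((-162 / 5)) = -20 / 9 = -2.22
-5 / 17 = -0.29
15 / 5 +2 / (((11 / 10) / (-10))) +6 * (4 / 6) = -123 / 11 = -11.18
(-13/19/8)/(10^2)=-13/15200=-0.00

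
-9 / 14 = -0.64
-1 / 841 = -0.00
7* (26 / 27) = 182 / 27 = 6.74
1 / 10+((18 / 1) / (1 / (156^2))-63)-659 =4373261 / 10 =437326.10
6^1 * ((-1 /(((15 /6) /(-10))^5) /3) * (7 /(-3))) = -14336 /3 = -4778.67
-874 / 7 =-124.86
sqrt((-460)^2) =460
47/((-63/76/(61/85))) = -40.69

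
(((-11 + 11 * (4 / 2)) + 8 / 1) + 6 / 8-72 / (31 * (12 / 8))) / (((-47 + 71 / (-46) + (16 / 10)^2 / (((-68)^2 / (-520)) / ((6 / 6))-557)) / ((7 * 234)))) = -7819166271735 / 12732334477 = -614.12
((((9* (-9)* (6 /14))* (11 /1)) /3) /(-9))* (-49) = -693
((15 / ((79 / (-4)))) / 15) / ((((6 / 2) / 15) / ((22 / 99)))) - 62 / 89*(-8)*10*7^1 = 24682360 / 63279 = 390.06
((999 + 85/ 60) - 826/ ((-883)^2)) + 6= 9416294141/ 9356268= 1006.42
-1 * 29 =-29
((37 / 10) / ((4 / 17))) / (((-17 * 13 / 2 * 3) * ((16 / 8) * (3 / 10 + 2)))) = -37 / 3588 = -0.01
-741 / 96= -247 / 32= -7.72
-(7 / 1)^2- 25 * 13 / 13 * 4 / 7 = -443 / 7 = -63.29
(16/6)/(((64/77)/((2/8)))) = 77/96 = 0.80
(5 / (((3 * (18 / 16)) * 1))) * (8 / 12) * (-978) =-26080 / 27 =-965.93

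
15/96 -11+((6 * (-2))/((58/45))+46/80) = -90847/4640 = -19.58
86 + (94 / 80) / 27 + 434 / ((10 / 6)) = 374159 / 1080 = 346.44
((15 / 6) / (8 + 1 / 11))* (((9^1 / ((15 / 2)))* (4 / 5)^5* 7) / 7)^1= 33792 / 278125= 0.12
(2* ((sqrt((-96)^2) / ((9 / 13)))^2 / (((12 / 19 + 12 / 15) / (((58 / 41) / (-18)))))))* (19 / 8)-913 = -334627001 / 56457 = -5927.11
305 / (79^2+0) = 305 / 6241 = 0.05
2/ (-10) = -1/ 5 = -0.20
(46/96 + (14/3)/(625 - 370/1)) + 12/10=20777/12240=1.70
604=604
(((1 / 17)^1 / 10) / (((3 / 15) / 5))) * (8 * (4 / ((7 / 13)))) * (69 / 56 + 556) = 4056650 / 833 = 4869.93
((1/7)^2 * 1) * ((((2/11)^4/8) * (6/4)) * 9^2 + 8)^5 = 22274297911956187657035851/32964749751695440450849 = 675.70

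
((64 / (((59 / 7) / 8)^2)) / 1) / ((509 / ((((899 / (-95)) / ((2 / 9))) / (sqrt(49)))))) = -115992576 / 168323755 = -0.69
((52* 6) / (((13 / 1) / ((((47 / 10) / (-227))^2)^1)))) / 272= 6627 / 175198600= 0.00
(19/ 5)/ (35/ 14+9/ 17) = 646/ 515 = 1.25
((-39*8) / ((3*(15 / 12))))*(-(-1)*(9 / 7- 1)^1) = -832 / 35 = -23.77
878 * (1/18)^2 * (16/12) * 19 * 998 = 16648636/243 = 68512.91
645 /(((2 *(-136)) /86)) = -27735 /136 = -203.93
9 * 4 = 36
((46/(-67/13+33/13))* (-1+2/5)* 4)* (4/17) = 14352/1445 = 9.93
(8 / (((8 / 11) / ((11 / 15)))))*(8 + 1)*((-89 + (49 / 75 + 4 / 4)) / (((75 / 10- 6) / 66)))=-34877524 / 125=-279020.19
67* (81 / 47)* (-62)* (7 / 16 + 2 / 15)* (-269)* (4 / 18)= 229631043 / 940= 244288.34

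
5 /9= 0.56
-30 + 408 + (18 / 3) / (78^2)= 383293 / 1014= 378.00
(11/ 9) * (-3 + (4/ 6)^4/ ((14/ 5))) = -18271/ 5103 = -3.58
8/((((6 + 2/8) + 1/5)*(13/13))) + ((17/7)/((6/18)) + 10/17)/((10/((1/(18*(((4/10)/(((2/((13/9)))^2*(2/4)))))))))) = 13958897/10377276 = 1.35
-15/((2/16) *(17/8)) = -960/17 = -56.47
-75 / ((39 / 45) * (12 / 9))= -3375 / 52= -64.90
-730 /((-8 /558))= 101835 /2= 50917.50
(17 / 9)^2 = 289 / 81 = 3.57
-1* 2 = -2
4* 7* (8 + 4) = 336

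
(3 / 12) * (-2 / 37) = -1 / 74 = -0.01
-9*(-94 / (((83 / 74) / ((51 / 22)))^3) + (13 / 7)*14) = 5506333404840 / 761048497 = 7235.19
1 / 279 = 0.00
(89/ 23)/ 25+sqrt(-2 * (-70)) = 89/ 575+2 * sqrt(35) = 11.99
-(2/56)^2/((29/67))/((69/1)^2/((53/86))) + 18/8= 20945616025/9309164256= 2.25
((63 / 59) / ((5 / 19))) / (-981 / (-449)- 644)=-537453 / 85011625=-0.01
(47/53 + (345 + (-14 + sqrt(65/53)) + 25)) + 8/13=358.61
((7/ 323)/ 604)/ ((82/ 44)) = 77/ 3999386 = 0.00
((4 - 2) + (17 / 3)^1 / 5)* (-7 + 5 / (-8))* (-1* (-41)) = -117547 / 120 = -979.56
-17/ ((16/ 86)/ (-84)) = 15351/ 2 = 7675.50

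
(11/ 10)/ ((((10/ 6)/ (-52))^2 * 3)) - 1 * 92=33116/ 125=264.93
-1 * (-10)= 10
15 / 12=5 / 4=1.25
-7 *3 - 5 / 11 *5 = -256 / 11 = -23.27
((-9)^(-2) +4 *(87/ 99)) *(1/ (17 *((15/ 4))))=12572/ 227205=0.06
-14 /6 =-7 /3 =-2.33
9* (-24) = -216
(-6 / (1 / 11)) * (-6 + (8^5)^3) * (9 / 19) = -20899517020762644 / 19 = -1099974580040139.16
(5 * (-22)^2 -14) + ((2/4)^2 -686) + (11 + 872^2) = 3048461/4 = 762115.25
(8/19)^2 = 64/361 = 0.18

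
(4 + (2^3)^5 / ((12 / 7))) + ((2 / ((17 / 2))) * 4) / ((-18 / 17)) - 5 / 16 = 2752915 / 144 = 19117.47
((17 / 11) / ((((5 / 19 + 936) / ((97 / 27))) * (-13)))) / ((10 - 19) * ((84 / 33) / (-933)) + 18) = -9743941 / 385013766618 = -0.00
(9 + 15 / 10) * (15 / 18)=35 / 4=8.75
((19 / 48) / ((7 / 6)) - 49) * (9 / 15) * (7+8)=-24525 / 56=-437.95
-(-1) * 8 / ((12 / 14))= 28 / 3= 9.33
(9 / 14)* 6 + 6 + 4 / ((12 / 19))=340 / 21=16.19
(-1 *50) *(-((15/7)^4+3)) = 2891400/2401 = 1204.25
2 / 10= 0.20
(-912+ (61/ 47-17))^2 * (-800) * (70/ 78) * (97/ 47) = -132396949776000/ 103823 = -1275217916.80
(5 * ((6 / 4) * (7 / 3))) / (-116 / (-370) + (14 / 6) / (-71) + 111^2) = 1379175 / 971040128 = 0.00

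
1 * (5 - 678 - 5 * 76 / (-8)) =-1251 / 2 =-625.50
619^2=383161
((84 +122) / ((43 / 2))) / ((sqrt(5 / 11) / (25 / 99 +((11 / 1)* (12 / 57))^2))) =82683868* sqrt(55) / 7683885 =79.80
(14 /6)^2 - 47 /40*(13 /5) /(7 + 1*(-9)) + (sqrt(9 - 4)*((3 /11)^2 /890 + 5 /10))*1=26927*sqrt(5) /53845 + 25099 /3600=8.09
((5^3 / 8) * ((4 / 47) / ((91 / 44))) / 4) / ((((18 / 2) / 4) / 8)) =22000 / 38493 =0.57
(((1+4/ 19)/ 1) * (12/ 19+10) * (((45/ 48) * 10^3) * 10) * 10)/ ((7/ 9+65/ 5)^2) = 8820140625/ 1387684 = 6356.02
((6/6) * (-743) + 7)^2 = 541696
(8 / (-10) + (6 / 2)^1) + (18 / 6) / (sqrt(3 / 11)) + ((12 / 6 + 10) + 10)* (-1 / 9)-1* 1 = -56 / 45 + sqrt(33) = 4.50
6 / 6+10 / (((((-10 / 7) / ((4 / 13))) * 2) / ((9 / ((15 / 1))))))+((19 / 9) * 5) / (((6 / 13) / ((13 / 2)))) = 1046059 / 7020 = 149.01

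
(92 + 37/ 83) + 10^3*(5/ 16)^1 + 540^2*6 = 290500821/ 166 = 1750004.95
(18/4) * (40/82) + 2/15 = 1432/615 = 2.33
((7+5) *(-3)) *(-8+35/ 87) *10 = 79320/ 29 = 2735.17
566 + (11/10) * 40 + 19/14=8559/14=611.36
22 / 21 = 1.05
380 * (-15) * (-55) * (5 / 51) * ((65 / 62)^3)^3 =2705493614449462890625 / 57532617821620096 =47025.39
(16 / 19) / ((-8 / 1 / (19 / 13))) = -2 / 13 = -0.15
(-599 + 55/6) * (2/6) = -3539/18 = -196.61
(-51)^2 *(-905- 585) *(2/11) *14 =-108513720/11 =-9864883.64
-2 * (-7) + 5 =19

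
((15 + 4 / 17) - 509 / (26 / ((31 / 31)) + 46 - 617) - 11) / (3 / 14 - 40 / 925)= 24808574 / 820879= 30.22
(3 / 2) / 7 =3 / 14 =0.21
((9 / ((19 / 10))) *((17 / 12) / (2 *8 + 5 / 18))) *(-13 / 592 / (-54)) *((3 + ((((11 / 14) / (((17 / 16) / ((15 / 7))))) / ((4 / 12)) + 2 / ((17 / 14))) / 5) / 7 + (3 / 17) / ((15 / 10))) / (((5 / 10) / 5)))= 6254755 / 1130412752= 0.01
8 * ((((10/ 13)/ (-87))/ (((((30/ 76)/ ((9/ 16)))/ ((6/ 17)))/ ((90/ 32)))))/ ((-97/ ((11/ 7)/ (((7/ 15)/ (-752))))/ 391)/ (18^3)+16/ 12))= -10672705216800/ 142225067906441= -0.08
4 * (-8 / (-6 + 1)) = 32 / 5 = 6.40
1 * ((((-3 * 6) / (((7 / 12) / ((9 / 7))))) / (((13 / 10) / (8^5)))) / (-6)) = 106168320 / 637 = 166669.26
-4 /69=-0.06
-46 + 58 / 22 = -477 / 11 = -43.36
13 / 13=1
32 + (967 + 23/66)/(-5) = -161.47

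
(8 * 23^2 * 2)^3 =606355001344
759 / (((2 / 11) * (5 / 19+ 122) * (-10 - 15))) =-6897 / 5050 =-1.37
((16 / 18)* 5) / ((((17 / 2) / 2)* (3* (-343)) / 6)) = -320 / 52479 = -0.01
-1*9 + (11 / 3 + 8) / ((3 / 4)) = 59 / 9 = 6.56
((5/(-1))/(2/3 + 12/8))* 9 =-270/13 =-20.77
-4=-4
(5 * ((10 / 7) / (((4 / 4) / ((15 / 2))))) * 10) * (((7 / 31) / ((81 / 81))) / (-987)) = -1250 / 10199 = -0.12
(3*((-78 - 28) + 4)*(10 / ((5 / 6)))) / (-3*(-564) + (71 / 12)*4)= -11016 / 5147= -2.14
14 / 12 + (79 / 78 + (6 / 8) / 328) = 111637 / 51168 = 2.18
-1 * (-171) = 171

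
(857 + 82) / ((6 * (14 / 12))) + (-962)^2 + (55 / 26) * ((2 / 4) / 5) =336910521 / 364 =925578.35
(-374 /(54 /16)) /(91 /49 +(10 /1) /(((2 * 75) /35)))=-238 /9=-26.44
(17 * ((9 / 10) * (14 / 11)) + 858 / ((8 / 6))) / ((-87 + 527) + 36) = 72927 / 52360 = 1.39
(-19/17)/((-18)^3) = 19/99144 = 0.00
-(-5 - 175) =180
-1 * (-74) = 74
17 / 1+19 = 36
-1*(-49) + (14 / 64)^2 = 50225 / 1024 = 49.05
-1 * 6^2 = -36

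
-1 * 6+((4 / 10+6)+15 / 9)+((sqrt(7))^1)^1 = 31 / 15+sqrt(7) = 4.71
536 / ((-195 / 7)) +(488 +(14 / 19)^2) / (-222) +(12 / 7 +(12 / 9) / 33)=-11844987634 / 601666065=-19.69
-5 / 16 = -0.31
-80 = -80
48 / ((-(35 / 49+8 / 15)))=-5040 / 131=-38.47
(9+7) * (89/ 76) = 356/ 19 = 18.74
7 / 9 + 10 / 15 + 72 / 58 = 701 / 261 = 2.69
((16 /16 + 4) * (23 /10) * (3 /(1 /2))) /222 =23 /74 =0.31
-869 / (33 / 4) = -105.33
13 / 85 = 0.15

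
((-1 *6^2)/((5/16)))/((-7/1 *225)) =64/875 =0.07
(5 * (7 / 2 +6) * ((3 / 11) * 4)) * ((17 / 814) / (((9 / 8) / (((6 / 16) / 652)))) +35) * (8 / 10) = 1058802683 / 729751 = 1450.91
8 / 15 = 0.53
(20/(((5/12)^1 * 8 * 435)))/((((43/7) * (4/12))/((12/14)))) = 36/6235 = 0.01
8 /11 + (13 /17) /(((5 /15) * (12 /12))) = 565 /187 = 3.02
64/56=8/7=1.14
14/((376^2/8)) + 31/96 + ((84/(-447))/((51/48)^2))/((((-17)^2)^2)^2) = 20620398057814178195/63700439845217693664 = 0.32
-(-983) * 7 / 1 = 6881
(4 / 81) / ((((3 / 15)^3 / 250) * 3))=125000 / 243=514.40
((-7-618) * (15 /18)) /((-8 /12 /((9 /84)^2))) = 28125 /3136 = 8.97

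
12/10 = 6/5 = 1.20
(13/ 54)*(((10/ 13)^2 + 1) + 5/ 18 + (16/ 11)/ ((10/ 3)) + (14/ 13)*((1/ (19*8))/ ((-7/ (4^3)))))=7124147/ 13204620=0.54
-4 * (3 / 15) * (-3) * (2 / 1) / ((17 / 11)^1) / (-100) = -66 / 2125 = -0.03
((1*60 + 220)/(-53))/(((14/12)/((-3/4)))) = 180/53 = 3.40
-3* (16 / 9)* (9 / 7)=-48 / 7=-6.86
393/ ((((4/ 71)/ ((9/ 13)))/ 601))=150927327/ 52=2902448.60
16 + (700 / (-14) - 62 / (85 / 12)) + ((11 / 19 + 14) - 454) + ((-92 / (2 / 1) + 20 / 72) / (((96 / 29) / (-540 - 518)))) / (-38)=-866.73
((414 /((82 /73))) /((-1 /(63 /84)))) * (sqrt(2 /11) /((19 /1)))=-6.20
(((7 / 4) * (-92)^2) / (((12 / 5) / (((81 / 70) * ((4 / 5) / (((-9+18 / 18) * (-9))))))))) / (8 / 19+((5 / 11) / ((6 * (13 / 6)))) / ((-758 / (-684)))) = 1634202141 / 9321320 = 175.32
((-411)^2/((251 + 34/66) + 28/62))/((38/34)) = 2937705111/4897478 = 599.84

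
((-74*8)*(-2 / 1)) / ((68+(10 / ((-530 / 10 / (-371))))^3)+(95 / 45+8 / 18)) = 0.00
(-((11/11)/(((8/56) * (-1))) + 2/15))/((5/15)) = 103/5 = 20.60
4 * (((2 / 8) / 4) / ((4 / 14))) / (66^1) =7 / 528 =0.01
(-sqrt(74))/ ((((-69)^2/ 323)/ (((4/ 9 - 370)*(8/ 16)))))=537149*sqrt(74)/ 42849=107.84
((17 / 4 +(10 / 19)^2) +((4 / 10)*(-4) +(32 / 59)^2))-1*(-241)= 6137966873 / 25132820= 244.22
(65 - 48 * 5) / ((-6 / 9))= 525 / 2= 262.50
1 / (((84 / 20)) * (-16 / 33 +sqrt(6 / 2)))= 880 / 21077 +1815 * sqrt(3) / 21077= 0.19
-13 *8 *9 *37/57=-11544/19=-607.58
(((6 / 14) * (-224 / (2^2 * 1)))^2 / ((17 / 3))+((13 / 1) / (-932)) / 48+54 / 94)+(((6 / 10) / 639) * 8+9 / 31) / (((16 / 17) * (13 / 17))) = 174949130941387 / 1704574838720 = 102.64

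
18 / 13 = 1.38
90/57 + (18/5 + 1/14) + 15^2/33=176563/14630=12.07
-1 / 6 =-0.17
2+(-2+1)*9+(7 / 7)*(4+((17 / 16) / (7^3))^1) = -16447 / 5488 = -3.00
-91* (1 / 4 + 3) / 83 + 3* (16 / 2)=6785 / 332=20.44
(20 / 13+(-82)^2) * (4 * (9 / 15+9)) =16786944 / 65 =258260.68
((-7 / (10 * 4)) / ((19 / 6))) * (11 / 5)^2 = -2541 / 9500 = -0.27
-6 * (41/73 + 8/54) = -2798/657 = -4.26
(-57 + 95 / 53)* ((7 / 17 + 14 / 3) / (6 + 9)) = -18.69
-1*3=-3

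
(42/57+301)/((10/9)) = 51597/190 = 271.56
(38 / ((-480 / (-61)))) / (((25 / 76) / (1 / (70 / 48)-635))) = -488888221 / 52500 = -9312.16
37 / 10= 3.70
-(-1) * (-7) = -7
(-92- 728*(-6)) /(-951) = -4276 /951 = -4.50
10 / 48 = 5 / 24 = 0.21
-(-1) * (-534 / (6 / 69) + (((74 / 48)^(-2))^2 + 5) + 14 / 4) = -6132.32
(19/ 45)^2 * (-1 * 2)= -722/ 2025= -0.36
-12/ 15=-4/ 5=-0.80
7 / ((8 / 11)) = 77 / 8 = 9.62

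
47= 47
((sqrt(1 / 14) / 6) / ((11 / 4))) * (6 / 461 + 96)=14754 * sqrt(14) / 35497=1.56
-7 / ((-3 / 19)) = 133 / 3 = 44.33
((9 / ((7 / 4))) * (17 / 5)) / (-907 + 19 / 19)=-102 / 5285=-0.02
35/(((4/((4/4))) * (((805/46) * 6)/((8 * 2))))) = 4/3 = 1.33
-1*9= -9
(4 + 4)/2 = 4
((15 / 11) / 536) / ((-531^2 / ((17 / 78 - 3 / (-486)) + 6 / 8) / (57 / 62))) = -35435 / 4385219881536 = -0.00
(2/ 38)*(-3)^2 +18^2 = 6165/ 19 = 324.47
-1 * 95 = -95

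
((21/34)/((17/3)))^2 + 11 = 3678893/334084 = 11.01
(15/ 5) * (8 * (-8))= -192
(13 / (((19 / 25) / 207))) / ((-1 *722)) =-67275 / 13718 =-4.90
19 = 19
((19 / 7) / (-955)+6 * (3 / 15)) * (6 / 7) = 48018 / 46795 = 1.03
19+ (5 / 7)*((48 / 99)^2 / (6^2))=1303853 / 68607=19.00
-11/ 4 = -2.75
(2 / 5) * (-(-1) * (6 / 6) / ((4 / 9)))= 9 / 10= 0.90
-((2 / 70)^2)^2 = -1 / 1500625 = -0.00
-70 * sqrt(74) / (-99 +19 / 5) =25 * sqrt(74) / 34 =6.33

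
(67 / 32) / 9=67 / 288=0.23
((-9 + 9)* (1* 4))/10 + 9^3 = 729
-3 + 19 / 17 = -32 / 17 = -1.88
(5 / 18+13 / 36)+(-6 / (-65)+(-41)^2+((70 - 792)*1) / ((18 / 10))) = 2996651 / 2340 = 1280.62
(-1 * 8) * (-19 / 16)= 19 / 2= 9.50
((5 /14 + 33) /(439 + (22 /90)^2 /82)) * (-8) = -310181400 /510272497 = -0.61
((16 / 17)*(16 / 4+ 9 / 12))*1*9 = 684 / 17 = 40.24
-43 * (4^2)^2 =-11008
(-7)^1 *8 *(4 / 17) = -13.18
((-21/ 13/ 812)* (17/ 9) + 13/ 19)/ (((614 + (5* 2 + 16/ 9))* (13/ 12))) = 526401/ 524446208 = 0.00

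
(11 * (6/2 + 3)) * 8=528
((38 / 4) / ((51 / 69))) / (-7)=-437 / 238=-1.84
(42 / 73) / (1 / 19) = 798 / 73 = 10.93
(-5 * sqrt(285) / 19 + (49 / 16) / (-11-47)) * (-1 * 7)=343 / 928 + 35 * sqrt(285) / 19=31.47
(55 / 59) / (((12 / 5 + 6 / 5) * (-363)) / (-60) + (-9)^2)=2750 / 303201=0.01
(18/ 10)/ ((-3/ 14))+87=393/ 5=78.60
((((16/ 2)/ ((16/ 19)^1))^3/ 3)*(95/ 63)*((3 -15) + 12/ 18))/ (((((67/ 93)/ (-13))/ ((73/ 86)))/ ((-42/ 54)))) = -325882647415/ 5600664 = -58186.43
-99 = -99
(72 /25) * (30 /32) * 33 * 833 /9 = 82467 /10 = 8246.70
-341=-341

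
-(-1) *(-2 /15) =-2 /15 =-0.13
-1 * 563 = -563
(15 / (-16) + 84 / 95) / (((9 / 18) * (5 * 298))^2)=-81 / 843638000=-0.00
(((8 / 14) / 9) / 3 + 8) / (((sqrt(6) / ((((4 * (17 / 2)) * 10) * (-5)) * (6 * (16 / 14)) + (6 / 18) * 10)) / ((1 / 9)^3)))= -185505340 * sqrt(6) / 8680203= -52.35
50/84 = 25/42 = 0.60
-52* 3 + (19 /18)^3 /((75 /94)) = -33794827 /218700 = -154.53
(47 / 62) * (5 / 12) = 235 / 744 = 0.32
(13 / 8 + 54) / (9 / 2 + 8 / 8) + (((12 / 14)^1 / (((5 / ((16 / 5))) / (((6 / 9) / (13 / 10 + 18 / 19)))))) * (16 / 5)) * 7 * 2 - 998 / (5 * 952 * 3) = 103808009 / 5988675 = 17.33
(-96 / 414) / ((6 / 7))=-56 / 207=-0.27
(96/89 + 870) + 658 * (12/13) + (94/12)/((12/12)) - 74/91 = 5552737/3738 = 1485.48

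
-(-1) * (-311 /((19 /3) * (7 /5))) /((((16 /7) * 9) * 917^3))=-1555 /703238834256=-0.00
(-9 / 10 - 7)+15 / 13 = -6.75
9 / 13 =0.69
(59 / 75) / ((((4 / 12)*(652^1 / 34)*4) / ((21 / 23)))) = 21063 / 749800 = 0.03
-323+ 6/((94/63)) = -318.98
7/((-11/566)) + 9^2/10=-38729/110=-352.08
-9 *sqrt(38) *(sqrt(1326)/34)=-9 *sqrt(12597)/17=-59.42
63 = 63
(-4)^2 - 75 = -59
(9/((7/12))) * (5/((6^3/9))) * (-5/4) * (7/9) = -25/8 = -3.12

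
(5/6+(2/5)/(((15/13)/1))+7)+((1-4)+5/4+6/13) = 8959/1300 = 6.89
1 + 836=837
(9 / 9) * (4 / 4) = 1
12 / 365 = 0.03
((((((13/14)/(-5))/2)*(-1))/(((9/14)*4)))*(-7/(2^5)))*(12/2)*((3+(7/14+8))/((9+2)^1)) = -2093/42240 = -0.05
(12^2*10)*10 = 14400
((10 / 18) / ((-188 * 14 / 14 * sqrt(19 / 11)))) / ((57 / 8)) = -10 * sqrt(209) / 458109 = -0.00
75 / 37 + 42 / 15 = 893 / 185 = 4.83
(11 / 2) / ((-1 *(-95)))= 0.06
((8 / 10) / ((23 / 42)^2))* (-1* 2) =-14112 / 2645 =-5.34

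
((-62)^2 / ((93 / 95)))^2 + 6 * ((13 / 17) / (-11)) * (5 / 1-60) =2359066310 / 153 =15418734.05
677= 677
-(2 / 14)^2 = -1 / 49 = -0.02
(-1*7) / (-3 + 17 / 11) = 77 / 16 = 4.81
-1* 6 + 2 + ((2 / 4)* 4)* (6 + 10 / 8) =21 / 2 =10.50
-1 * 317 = -317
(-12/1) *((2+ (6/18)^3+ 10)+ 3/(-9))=-1264/9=-140.44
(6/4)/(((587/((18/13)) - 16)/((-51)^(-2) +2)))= 15609/2122127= 0.01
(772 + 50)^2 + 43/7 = 4729831/7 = 675690.14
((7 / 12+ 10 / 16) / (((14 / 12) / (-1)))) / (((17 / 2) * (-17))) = 0.01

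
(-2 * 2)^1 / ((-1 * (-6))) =-2 / 3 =-0.67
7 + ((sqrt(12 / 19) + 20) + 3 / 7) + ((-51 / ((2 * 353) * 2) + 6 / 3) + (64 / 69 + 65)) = 2 * sqrt(57) / 19 + 65007851 / 681996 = 96.11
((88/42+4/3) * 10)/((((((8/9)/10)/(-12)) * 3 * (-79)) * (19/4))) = 43200/10507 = 4.11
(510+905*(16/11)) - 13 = 19947/11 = 1813.36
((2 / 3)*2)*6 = 8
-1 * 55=-55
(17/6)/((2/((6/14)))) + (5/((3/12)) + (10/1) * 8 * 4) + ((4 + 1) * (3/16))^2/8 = 4884519/14336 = 340.72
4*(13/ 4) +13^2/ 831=10972/ 831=13.20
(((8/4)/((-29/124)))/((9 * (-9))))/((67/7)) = 1736/157383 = 0.01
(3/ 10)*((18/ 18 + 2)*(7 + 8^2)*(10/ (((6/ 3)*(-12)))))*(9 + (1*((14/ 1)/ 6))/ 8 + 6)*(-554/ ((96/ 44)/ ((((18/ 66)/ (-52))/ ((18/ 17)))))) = -122702413/ 239616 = -512.08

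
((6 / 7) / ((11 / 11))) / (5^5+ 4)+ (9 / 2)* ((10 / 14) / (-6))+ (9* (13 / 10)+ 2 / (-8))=398436 / 36505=10.91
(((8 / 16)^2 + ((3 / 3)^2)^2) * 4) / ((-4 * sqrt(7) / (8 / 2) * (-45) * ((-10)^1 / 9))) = -sqrt(7) / 70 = -0.04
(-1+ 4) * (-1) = -3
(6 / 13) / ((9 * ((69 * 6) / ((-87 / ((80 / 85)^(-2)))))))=-7424 / 777699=-0.01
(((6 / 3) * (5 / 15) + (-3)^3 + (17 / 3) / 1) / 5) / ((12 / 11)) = -341 / 90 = -3.79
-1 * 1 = -1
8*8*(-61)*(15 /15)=-3904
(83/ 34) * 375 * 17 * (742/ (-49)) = -1649625/ 7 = -235660.71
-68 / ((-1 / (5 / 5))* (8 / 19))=323 / 2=161.50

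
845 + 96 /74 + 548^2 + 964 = 11178229 /37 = 302114.30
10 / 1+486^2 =236206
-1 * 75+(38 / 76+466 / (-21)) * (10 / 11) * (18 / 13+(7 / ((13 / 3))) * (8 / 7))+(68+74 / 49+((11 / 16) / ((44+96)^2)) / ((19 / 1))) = -58958609627 / 852051200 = -69.20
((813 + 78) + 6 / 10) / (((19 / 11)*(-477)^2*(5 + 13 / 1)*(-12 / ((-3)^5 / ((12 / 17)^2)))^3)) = 591829054311 / 69954437120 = 8.46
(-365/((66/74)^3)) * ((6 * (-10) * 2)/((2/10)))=308679.27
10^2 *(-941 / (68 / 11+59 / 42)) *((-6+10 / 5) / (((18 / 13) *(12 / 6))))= 37677640 / 2103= 17916.14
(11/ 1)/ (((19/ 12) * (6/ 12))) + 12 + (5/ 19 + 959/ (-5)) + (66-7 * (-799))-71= 515124/ 95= 5422.36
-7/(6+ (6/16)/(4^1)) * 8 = -1792/195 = -9.19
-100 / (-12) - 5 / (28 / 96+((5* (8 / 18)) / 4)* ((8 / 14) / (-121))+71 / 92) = 3.62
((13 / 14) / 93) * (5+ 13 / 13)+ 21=21.06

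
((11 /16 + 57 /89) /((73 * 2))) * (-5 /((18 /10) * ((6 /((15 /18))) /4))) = -236375 /16840224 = -0.01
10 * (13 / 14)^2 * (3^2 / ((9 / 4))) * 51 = 86190 / 49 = 1758.98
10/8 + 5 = 25/4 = 6.25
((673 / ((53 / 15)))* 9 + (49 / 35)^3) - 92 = 10765554 / 6625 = 1624.99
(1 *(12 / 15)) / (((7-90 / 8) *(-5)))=16 / 425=0.04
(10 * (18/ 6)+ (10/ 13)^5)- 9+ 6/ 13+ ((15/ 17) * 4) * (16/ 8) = 181719983/ 6311981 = 28.79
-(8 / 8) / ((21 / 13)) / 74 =-13 / 1554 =-0.01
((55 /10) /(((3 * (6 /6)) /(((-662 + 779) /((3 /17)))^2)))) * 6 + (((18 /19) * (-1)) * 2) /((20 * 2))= 918699201 /190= 4835258.95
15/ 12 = 5/ 4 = 1.25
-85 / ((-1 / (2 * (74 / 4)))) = 3145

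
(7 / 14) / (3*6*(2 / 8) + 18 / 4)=1 / 18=0.06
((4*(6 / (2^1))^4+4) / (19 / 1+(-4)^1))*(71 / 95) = 23288 / 1425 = 16.34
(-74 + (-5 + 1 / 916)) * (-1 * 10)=789.99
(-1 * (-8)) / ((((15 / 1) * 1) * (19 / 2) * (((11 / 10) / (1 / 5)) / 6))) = 64 / 1045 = 0.06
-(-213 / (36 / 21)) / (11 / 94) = 1061.77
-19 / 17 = -1.12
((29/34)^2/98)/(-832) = -841/94255616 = -0.00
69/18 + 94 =587/6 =97.83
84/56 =1.50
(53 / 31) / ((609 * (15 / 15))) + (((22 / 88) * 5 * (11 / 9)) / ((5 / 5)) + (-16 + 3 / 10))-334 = -394385423 / 1132740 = -348.17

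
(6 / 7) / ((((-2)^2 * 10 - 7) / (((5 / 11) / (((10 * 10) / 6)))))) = 3 / 4235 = 0.00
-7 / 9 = -0.78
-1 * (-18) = 18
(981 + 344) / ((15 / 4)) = 1060 / 3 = 353.33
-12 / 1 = -12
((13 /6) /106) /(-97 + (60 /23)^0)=-13 /61056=-0.00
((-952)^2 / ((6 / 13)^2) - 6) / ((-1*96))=-19145645 / 432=-44318.62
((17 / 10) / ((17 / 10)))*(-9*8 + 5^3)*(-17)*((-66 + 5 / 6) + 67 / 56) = 9683047 / 168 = 57637.18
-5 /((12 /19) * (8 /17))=-1615 /96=-16.82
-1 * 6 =-6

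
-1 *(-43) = 43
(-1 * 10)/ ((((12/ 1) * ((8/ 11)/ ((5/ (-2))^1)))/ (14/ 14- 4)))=-8.59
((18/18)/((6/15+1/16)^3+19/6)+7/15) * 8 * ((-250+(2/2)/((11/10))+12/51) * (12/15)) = -1697975288576/1379388725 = -1230.96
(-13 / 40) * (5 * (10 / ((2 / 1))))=-65 / 8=-8.12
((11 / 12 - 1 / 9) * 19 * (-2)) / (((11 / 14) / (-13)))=50141 / 99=506.47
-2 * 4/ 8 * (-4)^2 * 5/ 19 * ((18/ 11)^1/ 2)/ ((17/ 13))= -9360/ 3553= -2.63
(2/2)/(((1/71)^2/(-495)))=-2495295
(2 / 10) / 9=1 / 45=0.02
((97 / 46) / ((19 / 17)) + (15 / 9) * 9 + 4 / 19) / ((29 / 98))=732207 / 12673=57.78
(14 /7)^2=4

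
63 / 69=0.91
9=9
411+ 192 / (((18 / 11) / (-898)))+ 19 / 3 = -104948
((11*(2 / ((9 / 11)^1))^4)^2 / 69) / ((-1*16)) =-414998793616 / 2970223749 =-139.72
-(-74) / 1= 74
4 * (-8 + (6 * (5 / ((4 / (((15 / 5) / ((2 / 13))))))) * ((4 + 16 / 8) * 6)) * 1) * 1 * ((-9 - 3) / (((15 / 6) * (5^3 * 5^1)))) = -504672 / 3125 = -161.50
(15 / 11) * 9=135 / 11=12.27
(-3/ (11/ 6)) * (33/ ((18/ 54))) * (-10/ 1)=1620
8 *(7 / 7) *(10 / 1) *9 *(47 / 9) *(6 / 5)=4512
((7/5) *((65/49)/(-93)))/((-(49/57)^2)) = 14079/521017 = 0.03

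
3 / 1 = 3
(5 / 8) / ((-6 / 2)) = -5 / 24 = -0.21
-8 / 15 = -0.53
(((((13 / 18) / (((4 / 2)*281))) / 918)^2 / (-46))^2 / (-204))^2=815730721 / 10306321278217840736382055917838498295748656659020801017437923311616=0.00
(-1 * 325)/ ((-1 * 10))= 65/ 2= 32.50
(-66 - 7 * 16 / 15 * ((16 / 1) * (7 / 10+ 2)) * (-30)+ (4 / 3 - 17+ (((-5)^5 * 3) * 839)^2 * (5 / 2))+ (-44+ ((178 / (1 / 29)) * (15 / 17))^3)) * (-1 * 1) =-22810758898104248417 / 147390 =-154764630559089.82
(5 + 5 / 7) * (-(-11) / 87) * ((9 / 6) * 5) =1100 / 203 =5.42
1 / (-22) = -1 / 22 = -0.05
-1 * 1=-1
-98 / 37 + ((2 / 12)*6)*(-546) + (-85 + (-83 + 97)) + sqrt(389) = -22927 / 37 + sqrt(389) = -599.93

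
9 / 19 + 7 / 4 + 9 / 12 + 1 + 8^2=2583 / 38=67.97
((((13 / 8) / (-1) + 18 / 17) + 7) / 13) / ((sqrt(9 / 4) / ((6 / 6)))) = 875 / 2652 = 0.33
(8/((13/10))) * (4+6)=800/13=61.54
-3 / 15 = -1 / 5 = -0.20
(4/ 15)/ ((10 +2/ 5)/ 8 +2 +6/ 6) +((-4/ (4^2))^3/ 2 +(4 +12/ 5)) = 532859/ 82560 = 6.45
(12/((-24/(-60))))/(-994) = -15/497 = -0.03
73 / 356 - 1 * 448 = -159415 / 356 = -447.79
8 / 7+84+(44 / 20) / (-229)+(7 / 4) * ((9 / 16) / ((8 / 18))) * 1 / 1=179224313 / 2051840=87.35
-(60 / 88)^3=-3375 / 10648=-0.32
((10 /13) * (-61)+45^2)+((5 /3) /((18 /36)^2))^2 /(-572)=1978.00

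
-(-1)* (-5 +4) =-1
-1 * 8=-8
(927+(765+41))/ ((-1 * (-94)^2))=-0.20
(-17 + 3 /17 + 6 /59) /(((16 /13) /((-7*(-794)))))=-151480511 /2006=-75513.71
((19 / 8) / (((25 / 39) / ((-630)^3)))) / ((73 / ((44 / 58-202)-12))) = 5729006850840 / 2117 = 2706191238.00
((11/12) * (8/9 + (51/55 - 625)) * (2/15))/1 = -154238/2025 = -76.17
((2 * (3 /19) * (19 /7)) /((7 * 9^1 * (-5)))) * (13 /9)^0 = -2 /735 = -0.00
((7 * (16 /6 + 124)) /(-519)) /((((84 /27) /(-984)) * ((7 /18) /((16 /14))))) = 13461120 /8477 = 1587.96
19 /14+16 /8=47 /14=3.36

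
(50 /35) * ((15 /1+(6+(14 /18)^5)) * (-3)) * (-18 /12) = 897740 /6561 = 136.83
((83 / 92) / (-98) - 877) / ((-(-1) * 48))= -2635705 / 144256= -18.27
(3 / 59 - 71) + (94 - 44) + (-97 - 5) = -7254 / 59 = -122.95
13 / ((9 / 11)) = 143 / 9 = 15.89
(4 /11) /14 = 2 /77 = 0.03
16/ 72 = 2/ 9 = 0.22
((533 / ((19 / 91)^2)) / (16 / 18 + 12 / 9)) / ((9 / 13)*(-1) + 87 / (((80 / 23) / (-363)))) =-229516196 / 378786831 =-0.61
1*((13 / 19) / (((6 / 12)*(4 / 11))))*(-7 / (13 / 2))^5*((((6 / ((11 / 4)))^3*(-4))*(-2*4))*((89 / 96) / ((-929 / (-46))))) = -5073065754624 / 60999755531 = -83.17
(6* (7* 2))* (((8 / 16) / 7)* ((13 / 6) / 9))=13 / 9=1.44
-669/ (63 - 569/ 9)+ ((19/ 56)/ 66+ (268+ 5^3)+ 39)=3442.51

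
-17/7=-2.43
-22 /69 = -0.32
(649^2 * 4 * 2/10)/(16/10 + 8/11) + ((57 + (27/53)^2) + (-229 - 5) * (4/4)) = 12998802851/89888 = 144611.10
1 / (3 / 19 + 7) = 19 / 136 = 0.14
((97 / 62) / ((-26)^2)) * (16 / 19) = 194 / 99541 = 0.00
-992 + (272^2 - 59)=72933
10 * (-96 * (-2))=1920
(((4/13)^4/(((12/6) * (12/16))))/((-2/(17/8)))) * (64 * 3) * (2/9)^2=-139264/2313441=-0.06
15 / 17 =0.88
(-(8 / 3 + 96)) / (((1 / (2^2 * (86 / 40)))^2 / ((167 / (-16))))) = 11424971 / 150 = 76166.47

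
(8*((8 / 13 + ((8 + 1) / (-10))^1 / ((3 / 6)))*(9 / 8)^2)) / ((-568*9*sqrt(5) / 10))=693*sqrt(5) / 147680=0.01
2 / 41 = 0.05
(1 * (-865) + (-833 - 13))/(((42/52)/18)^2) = -41638896/49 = -849773.39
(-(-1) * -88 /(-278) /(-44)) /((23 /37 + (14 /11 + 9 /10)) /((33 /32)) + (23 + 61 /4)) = -89540 /509786531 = -0.00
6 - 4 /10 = 28 /5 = 5.60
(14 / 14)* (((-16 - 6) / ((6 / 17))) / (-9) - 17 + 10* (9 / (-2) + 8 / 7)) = -8249 / 189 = -43.65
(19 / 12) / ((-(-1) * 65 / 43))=817 / 780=1.05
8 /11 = 0.73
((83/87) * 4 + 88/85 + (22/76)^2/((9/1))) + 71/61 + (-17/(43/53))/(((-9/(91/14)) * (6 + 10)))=520634688917/74691708640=6.97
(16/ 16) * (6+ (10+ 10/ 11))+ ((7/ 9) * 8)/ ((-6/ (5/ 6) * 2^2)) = 29747/ 1782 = 16.69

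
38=38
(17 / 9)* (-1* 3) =-17 / 3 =-5.67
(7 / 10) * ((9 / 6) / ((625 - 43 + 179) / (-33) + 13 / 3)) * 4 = -231 / 1030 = -0.22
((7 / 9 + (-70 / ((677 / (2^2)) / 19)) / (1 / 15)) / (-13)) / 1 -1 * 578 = -45069341 / 79209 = -568.99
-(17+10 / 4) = -39 / 2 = -19.50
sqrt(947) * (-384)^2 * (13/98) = 958464 * sqrt(947)/49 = 601942.09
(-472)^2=222784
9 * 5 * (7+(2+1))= 450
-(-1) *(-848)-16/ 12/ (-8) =-5087/ 6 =-847.83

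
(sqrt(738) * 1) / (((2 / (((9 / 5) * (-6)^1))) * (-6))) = 27 * sqrt(82) / 10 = 24.45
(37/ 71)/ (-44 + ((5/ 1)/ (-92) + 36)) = -3404/ 52611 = -0.06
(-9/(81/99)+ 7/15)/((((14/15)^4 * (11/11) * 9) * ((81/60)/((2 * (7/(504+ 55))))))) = -49375/1725633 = -0.03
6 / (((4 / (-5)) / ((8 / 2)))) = -30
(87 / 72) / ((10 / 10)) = 29 / 24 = 1.21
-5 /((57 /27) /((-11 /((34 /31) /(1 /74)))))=0.32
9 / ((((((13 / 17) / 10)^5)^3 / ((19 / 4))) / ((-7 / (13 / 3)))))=-2569740294492937128165750000000000000 / 665416609183179841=-3861851746753624749.44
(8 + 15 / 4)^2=2209 / 16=138.06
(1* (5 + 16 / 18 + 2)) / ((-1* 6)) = -1.31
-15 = -15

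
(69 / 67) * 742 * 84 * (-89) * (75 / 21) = -1366986600 / 67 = -20402785.07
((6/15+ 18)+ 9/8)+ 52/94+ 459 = 479.08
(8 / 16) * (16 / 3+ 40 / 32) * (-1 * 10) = -395 / 12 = -32.92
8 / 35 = 0.23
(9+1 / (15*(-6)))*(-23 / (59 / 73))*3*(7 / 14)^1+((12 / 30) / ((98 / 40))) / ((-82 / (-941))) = -2715522239 / 7111860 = -381.83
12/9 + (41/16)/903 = 6435/4816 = 1.34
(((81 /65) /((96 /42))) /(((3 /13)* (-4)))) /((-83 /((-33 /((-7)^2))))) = -891 /185920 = -0.00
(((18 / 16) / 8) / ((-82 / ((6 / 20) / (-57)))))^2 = 81 / 994248294400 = 0.00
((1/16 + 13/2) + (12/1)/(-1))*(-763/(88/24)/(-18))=-22127/352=-62.86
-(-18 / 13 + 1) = 5 / 13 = 0.38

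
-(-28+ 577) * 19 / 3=-3477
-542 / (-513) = 542 / 513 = 1.06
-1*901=-901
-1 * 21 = -21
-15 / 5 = -3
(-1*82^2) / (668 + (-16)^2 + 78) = -3362 / 501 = -6.71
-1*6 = -6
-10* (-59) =590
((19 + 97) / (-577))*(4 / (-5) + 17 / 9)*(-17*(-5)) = -96628 / 5193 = -18.61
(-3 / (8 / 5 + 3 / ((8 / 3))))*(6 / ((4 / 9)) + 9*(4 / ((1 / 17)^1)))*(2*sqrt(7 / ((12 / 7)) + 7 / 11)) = -25020*sqrt(20559) / 1199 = -2992.05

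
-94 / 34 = -47 / 17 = -2.76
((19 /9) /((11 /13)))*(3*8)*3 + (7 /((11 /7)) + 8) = 192.09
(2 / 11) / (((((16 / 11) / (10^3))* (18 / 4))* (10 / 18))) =50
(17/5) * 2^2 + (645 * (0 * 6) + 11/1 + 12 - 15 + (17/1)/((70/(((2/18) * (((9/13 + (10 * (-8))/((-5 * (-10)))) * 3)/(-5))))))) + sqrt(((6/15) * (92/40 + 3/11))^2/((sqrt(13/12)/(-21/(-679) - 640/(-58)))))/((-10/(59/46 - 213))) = 1475203/68250 + 2756137 * 13^(3/4) * sqrt(175120502) * 3^(1/4)/4625978500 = 92.65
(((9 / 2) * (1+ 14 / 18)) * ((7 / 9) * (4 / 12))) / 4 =14 / 27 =0.52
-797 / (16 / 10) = -3985 / 8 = -498.12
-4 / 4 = -1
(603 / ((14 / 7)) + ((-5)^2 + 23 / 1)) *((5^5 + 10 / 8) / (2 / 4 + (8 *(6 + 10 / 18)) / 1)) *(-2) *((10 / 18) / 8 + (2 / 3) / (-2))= 166078905 / 15248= 10891.85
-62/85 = -0.73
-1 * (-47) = 47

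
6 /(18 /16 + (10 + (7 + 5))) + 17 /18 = 4009 /3330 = 1.20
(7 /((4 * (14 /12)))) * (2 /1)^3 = 12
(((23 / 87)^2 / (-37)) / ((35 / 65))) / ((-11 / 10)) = 68770 / 21564081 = 0.00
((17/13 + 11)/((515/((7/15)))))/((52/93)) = 1736/87035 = 0.02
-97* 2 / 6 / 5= -97 / 15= -6.47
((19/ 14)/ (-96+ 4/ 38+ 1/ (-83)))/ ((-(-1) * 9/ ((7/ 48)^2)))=-209741/ 6272432640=-0.00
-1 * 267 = -267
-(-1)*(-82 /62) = -41 /31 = -1.32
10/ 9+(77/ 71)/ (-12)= 2609/ 2556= 1.02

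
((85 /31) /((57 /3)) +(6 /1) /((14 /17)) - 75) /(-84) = 278591 /346332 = 0.80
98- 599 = -501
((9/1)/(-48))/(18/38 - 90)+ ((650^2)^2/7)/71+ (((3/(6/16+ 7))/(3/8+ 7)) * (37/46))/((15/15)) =359167505.08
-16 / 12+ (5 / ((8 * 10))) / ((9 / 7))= -185 / 144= -1.28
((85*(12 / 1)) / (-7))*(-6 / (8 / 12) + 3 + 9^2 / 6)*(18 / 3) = -45900 / 7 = -6557.14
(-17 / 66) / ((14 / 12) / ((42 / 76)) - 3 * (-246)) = -51 / 146542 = -0.00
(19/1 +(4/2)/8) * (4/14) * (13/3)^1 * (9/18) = 143/12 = 11.92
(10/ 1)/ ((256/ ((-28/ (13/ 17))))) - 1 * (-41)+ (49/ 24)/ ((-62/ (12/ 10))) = 2548907/ 64480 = 39.53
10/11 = 0.91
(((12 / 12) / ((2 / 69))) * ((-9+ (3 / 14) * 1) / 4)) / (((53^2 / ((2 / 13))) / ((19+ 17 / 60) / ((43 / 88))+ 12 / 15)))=-0.17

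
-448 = -448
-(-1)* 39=39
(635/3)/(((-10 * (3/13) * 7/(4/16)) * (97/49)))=-11557/6984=-1.65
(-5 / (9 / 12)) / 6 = -10 / 9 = -1.11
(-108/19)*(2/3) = -72/19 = -3.79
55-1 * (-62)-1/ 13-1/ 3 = 4547/ 39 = 116.59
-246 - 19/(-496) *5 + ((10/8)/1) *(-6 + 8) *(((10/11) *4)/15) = -4013473/16368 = -245.20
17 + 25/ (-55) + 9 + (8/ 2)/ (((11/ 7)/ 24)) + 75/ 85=16366/ 187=87.52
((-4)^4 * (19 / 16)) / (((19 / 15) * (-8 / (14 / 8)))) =-105 / 2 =-52.50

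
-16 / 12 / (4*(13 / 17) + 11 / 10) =-0.32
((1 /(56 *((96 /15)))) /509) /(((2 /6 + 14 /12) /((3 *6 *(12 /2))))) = 45 /114016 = 0.00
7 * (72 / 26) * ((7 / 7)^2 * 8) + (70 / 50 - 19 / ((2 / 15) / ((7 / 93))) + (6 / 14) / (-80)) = 32891903 / 225680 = 145.75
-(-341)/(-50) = -341/50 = -6.82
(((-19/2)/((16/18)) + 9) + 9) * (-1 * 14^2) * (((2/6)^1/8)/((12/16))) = -637/8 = -79.62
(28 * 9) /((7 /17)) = 612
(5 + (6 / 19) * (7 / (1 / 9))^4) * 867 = 81946985487 / 19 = 4312999236.16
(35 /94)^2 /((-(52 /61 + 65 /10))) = -74725 /3962946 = -0.02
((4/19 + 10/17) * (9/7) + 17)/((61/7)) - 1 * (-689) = 13616126/19703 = 691.07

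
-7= -7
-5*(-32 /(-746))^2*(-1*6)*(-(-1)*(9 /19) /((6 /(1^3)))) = 11520 /2643451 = 0.00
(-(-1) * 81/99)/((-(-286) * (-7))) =-9/22022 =-0.00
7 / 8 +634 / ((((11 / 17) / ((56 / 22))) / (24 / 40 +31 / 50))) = 73656471 / 24200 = 3043.66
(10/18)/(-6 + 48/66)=-55/522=-0.11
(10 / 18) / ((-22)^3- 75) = -5 / 96507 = -0.00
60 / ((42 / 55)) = 550 / 7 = 78.57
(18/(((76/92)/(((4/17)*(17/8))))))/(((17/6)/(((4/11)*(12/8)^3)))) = 16767/3553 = 4.72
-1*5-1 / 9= -46 / 9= -5.11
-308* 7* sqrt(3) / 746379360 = -539* sqrt(3) / 186594840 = -0.00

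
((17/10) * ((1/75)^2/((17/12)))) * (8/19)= 16/178125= 0.00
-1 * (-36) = 36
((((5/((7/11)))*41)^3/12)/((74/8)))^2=131485928426409390625/1449553329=90707893111.54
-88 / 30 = -44 / 15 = -2.93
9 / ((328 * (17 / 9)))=0.01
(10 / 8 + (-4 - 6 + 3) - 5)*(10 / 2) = -215 / 4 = -53.75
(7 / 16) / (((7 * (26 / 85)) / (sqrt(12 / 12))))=85 / 416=0.20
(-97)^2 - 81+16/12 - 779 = 25651/3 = 8550.33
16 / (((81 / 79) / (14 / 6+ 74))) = 289456 / 243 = 1191.18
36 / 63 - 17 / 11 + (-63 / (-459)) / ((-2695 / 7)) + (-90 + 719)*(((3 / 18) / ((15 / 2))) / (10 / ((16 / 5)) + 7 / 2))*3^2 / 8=1456087 / 1040655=1.40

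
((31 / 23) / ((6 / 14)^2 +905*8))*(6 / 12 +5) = 16709 / 16319374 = 0.00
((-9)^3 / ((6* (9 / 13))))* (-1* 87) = 30537 / 2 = 15268.50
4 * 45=180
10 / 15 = 2 / 3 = 0.67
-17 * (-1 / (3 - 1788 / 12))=-17 / 146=-0.12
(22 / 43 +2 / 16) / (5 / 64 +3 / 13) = 22776 / 11051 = 2.06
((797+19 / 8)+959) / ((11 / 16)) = 28134 / 11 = 2557.64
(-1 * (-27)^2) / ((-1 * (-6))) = -243 / 2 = -121.50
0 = 0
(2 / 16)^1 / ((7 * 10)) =0.00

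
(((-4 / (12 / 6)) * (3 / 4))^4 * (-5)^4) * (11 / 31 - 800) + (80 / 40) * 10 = -1254933205 / 496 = -2530107.27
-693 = -693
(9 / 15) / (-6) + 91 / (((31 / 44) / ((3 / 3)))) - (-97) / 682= 220292 / 1705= 129.20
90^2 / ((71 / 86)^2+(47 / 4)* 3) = 1198152 / 5315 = 225.43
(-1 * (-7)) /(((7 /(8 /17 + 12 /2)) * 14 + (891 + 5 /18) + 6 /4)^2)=1715175 /201980134084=0.00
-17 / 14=-1.21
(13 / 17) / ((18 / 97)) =4.12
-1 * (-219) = 219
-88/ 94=-44/ 47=-0.94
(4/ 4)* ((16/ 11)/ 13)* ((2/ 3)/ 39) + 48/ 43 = 804464/ 719433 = 1.12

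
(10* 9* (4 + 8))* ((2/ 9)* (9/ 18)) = 120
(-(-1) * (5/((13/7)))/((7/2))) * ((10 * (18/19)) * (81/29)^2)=11809800/207727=56.85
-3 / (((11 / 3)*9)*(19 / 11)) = -1 / 19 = -0.05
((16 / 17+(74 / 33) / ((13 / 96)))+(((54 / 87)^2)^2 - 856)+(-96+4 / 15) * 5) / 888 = -1698360191471 / 1145120473926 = -1.48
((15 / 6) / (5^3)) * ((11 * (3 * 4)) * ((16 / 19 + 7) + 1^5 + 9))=22374 / 475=47.10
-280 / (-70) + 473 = 477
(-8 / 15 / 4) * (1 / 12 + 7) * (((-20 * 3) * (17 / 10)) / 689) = 289 / 2067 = 0.14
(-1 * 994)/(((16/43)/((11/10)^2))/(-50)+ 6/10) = -1673.82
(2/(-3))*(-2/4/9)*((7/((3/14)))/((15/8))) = 784/1215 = 0.65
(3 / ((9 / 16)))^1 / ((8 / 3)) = 2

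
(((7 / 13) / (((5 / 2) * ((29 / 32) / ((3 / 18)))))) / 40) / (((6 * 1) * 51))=14 / 4326075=0.00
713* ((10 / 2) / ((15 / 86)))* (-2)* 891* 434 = -15807535128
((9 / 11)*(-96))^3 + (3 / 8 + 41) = -5159339791 / 10648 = -484536.04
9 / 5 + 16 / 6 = 67 / 15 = 4.47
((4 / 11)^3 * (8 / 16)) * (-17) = -544 / 1331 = -0.41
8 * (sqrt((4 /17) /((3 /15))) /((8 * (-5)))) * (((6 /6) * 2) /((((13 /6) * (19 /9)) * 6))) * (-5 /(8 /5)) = 45 * sqrt(85) /8398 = 0.05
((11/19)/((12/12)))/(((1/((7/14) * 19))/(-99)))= -1089/2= -544.50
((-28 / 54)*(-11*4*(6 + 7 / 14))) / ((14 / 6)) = 572 / 9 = 63.56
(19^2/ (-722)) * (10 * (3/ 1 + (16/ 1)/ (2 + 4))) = -85/ 3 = -28.33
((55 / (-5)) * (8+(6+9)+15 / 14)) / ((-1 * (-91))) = -3707 / 1274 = -2.91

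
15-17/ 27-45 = -827/ 27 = -30.63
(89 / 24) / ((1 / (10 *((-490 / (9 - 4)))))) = -21805 / 6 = -3634.17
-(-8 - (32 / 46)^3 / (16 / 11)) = 8.23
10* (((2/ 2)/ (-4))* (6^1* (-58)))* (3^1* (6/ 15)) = 1044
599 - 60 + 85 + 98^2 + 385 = 10613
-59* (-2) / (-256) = -59 / 128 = -0.46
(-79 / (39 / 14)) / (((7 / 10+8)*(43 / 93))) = -342860 / 48633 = -7.05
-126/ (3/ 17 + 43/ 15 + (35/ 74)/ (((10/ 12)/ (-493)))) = 1188810/ 2611303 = 0.46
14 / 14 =1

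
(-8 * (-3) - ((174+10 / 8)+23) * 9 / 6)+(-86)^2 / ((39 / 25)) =1393907 / 312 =4467.65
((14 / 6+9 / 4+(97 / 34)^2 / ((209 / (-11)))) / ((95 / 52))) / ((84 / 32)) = 0.87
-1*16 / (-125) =16 / 125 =0.13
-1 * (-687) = 687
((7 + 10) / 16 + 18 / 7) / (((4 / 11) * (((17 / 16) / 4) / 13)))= 489.08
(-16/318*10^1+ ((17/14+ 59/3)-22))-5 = -14741/2226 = -6.62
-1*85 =-85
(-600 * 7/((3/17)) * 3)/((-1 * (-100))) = -714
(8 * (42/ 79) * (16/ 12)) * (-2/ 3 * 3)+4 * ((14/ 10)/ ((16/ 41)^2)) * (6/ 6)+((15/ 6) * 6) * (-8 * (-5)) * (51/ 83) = 826926459/ 2098240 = 394.10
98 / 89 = 1.10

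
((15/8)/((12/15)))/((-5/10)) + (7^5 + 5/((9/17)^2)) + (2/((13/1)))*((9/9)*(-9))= 283362593/16848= 16818.77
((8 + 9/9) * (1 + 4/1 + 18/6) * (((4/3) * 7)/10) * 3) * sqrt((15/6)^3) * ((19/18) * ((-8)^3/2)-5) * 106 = -7351736 * sqrt(10) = -23248230.52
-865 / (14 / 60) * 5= -129750 / 7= -18535.71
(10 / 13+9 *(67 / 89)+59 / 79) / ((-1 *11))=-757854 / 1005433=-0.75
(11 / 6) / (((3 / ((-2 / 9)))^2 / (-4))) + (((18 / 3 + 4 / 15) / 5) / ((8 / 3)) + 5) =1187489 / 218700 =5.43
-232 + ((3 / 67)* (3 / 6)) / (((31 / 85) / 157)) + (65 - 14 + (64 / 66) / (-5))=-117586363 / 685410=-171.56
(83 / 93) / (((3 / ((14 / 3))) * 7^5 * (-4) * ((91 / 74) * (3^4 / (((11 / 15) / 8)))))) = -33781 / 1777564119240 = -0.00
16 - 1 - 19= -4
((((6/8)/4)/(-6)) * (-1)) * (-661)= -661/32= -20.66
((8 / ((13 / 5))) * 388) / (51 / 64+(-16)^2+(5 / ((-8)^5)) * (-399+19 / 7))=4.65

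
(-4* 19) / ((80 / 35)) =-133 / 4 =-33.25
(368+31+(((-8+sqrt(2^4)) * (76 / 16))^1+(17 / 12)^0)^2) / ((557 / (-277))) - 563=-513862 / 557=-922.55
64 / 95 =0.67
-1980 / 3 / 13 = -660 / 13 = -50.77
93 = 93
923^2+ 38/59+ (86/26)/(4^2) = 851929.85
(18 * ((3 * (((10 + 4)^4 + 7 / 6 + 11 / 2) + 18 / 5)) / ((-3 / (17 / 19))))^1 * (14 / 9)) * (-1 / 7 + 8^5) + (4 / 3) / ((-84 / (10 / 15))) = -113277848229038 / 3591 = -31544931280.71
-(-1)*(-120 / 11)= -120 / 11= -10.91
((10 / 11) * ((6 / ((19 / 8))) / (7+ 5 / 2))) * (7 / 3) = 2240 / 3971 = 0.56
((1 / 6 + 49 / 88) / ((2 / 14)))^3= 2389979753 / 18399744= 129.89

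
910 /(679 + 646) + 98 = 26152 /265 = 98.69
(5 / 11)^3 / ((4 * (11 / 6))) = 375 / 29282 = 0.01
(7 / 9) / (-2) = -7 / 18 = -0.39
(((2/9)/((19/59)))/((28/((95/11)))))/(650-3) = 295/896742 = 0.00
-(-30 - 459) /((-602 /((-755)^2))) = -463026.95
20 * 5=100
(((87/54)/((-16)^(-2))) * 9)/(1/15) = 55680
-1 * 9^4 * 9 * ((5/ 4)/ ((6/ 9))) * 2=-885735/ 4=-221433.75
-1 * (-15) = 15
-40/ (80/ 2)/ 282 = -1/ 282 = -0.00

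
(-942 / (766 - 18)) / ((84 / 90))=-1.35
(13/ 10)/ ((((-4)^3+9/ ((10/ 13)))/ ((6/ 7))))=-78/ 3661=-0.02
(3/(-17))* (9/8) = -0.20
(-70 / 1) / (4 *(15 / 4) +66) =-0.86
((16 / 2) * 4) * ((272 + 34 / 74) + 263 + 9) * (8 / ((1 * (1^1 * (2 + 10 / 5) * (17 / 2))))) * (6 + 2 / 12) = 25280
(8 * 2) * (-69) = -1104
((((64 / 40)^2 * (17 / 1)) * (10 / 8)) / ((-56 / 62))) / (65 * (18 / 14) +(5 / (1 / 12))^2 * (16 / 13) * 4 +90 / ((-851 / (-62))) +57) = -5830201 / 1729858215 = -0.00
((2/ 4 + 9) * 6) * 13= 741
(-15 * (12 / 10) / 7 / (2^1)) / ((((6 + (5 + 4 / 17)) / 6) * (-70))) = 459 / 46795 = 0.01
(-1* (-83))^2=6889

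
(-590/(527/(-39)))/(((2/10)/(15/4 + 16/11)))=13173225/11594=1136.21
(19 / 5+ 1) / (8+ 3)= 24 / 55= 0.44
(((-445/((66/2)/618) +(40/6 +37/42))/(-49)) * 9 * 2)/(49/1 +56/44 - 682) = -4.84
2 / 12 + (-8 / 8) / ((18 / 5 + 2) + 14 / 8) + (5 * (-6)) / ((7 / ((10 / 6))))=-697 / 98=-7.11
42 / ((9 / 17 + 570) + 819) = 119 / 3937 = 0.03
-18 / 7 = -2.57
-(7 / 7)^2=-1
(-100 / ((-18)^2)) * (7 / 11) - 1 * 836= -836.20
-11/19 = -0.58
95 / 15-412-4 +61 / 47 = -57580 / 141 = -408.37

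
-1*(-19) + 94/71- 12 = 591/71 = 8.32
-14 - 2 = -16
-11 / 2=-5.50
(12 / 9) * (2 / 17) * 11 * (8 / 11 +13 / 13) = 152 / 51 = 2.98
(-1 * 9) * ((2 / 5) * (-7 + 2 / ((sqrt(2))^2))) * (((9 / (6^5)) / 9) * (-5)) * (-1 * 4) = 1 / 18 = 0.06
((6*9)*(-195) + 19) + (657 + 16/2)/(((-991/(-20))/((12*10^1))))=-8820401/991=-8900.51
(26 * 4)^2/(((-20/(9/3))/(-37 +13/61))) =59683.04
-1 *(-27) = 27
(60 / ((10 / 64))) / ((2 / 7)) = 1344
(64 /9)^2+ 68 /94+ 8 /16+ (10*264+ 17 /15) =102519641 /38070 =2692.92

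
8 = 8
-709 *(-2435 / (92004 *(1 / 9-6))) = -5179245 / 1625404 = -3.19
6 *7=42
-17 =-17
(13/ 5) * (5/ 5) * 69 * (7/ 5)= 251.16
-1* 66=-66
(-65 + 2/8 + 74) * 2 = 37/2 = 18.50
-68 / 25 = -2.72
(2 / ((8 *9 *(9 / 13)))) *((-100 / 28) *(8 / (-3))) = 650 / 1701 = 0.38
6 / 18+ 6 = 19 / 3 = 6.33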